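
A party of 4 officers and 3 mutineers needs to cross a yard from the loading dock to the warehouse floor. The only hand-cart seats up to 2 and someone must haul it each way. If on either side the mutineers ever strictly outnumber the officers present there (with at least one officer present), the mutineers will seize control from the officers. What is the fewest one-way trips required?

Counting alone: each trip to the warehouse floor takes at most 2 across and each return brings at least 1 back, so after t trips out (and t−1 returns) at most 2t − (t−1) of the 7 are across; that first reaches 7 at t = 6, so at least 11 crossings are needed.
The plan below uses exactly 11 crossings, so it is optimal:
1. 2 mutineers → the warehouse floor.  (the loading dock: 4O 1M; the warehouse floor: 0O 2M)
2. 1 mutineer ← the loading dock.  (the loading dock: 4O 2M; the warehouse floor: 0O 1M)
3. 2 mutineers → the warehouse floor.  (the loading dock: 4O 0M; the warehouse floor: 0O 3M)
4. 1 mutineer ← the loading dock.  (the loading dock: 4O 1M; the warehouse floor: 0O 2M)
5. 2 officers → the warehouse floor.  (the loading dock: 2O 1M; the warehouse floor: 2O 2M)
6. 1 mutineer ← the loading dock.  (the loading dock: 2O 2M; the warehouse floor: 2O 1M)
7. 1 officer and 1 mutineer → the warehouse floor.  (the loading dock: 1O 1M; the warehouse floor: 3O 2M)
8. 1 officer ← the loading dock.  (the loading dock: 2O 1M; the warehouse floor: 2O 2M)
9. 1 officer and 1 mutineer → the warehouse floor.  (the loading dock: 1O 0M; the warehouse floor: 3O 3M)
10. 1 mutineer ← the loading dock.  (the loading dock: 1O 1M; the warehouse floor: 3O 2M)
11. 1 officer and 1 mutineer → the warehouse floor.  (the loading dock: 0O 0M; the warehouse floor: 4O 3M)

11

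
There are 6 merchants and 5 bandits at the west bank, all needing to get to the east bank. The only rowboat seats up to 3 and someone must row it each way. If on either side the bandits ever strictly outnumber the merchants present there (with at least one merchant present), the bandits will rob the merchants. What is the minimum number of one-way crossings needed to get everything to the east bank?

9

Counting alone: each trip to the east bank takes at most 3 across and each return brings at least 1 back, so after t trips out (and t−1 returns) at most 3t − (t−1) of the 11 are across; that first reaches 11 at t = 5, so at least 9 crossings are needed.
The plan below uses exactly 9 crossings, so it is optimal:
1. 3 bandits → the east bank.  (the west bank: 6M 2B; the east bank: 0M 3B)
2. 1 bandit ← the west bank.  (the west bank: 6M 3B; the east bank: 0M 2B)
3. 3 merchants → the east bank.  (the west bank: 3M 3B; the east bank: 3M 2B)
4. 1 merchant ← the west bank.  (the west bank: 4M 3B; the east bank: 2M 2B)
5. 2 merchants and 1 bandit → the east bank.  (the west bank: 2M 2B; the east bank: 4M 3B)
6. 1 merchant ← the west bank.  (the west bank: 3M 2B; the east bank: 3M 3B)
7. 2 merchants and 1 bandit → the east bank.  (the west bank: 1M 1B; the east bank: 5M 4B)
8. 1 merchant ← the west bank.  (the west bank: 2M 1B; the east bank: 4M 4B)
9. 2 merchants and 1 bandit → the east bank.  (the west bank: 0M 0B; the east bank: 6M 5B)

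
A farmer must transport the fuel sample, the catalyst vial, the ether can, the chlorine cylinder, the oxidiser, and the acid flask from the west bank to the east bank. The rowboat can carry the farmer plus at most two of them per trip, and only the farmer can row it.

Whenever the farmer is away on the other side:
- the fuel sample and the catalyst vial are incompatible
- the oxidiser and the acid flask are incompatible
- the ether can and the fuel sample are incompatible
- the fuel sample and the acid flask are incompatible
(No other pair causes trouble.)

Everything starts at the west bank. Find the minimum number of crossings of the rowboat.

7

Counting alone: the farmer can take at most 2 across per trip to the east bank, so moving all 6 needs at least 3 loaded trips out, with a return between consecutive ones — at least 5 crossings.
The safety rule pushes this higher. Following every safe sequence of crossings, the most of the 6 that can be at the east bank as the rowboat arrives there on crossing 5 is 5 — never all 6.
So no plan with fewer than 7 crossings exists, and this one achieves 7:
1. Farmer goes to the east bank with the fuel sample and the oxidiser.
2. Farmer goes back to the west bank alone.
3. Farmer goes to the east bank with the chlorine cylinder.
4. Farmer goes back to the west bank alone.
5. Farmer goes to the east bank with the catalyst vial and the ether can.
6. Farmer goes back to the west bank with the fuel sample.
7. Farmer goes to the east bank with the acid flask and the fuel sample.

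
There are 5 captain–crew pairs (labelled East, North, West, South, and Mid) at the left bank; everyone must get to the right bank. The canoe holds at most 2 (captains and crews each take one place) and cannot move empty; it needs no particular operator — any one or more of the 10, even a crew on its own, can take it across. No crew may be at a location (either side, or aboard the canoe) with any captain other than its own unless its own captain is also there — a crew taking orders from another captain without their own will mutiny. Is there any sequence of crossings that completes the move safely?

No

Following every safe sequence of crossings from the start, the most of the 10 that can be at the right bank as the canoe arrives there on crossings 1, 3, 5, 7 is 2, 3, 4, 5 respectively; the best ever achieved is 5 of 10.
From crossing 9 on, no configuration arises that was not already reachable earlier: only 82 distinct safe configurations (who is on which side, and where the canoe is) can ever be reached, none of them has everyone across, and every continuation just revisits them. So no valid plan exists.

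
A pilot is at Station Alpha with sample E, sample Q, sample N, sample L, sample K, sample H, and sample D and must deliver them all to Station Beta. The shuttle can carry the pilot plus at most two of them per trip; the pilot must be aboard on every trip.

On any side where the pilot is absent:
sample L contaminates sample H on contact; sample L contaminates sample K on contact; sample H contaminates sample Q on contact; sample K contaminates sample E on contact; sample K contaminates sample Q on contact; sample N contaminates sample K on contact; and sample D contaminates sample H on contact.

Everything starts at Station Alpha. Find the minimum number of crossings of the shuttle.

9

Counting alone: the pilot can take at most 2 across per trip to Station Beta, so moving all 7 needs at least 4 loaded trips out, with a return between consecutive ones — at least 7 crossings.
The safety rule pushes this higher. Following every safe sequence of crossings, the most of the 7 that can be at Station Beta as the shuttle arrives there on crossing 7 is 6 — never all 7.
So no plan with fewer than 9 crossings exists, and this one achieves 9:
1. Pilot goes to Station Beta with sample H and sample K.  [Station Alpha: sample D, sample E, sample L, sample N, sample Q | Station Beta: sample H, sample K]
2. Pilot goes back to Station Alpha alone.  [Station Alpha: sample D, sample E, sample L, sample N, sample Q | Station Beta: sample H, sample K]
3. Pilot goes to Station Beta with sample D.  [Station Alpha: sample E, sample L, sample N, sample Q | Station Beta: sample D, sample H, sample K]
4. Pilot goes back to Station Alpha with sample H.  [Station Alpha: sample E, sample H, sample L, sample N, sample Q | Station Beta: sample D, sample K]
5. Pilot goes to Station Beta with sample L and sample Q.  [Station Alpha: sample E, sample H, sample N | Station Beta: sample D, sample K, sample L, sample Q]
6. Pilot goes back to Station Alpha with sample K.  [Station Alpha: sample E, sample H, sample K, sample N | Station Beta: sample D, sample L, sample Q]
7. Pilot goes to Station Beta with sample E and sample N.  [Station Alpha: sample H, sample K | Station Beta: sample D, sample E, sample L, sample N, sample Q]
8. Pilot goes back to Station Alpha alone.  [Station Alpha: sample H, sample K | Station Beta: sample D, sample E, sample L, sample N, sample Q]
9. Pilot goes to Station Beta with sample H and sample K.  [Station Alpha: — | Station Beta: sample D, sample E, sample H, sample K, sample L, sample N, sample Q]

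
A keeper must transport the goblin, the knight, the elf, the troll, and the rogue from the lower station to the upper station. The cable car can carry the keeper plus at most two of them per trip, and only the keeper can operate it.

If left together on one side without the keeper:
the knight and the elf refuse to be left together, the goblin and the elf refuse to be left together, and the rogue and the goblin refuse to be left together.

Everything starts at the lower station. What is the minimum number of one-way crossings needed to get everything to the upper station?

Counting alone: the keeper can take at most 2 across per trip to the upper station, so moving all 5 needs at least 3 loaded trips out, with a return between consecutive ones — at least 5 crossings.
The plan below uses exactly 5 crossings, so it is optimal:
1. Keeper goes to the upper station with the goblin and the knight.
2. Keeper goes back to the lower station alone.
3. Keeper goes to the upper station with the troll.
4. Keeper goes back to the lower station alone.
5. Keeper goes to the upper station with the elf and the rogue.

5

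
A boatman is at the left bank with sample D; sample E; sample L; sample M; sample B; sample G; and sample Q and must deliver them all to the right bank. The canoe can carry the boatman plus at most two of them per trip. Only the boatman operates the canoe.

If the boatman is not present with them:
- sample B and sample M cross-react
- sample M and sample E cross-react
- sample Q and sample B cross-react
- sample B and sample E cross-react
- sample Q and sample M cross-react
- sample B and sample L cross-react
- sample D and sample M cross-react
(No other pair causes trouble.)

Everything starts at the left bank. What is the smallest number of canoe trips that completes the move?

11

Counting alone: the boatman can take at most 2 across per trip to the right bank, so moving all 7 needs at least 4 loaded trips out, with a return between consecutive ones — at least 7 crossings.
The safety rule pushes this higher. Following every safe sequence of crossings, the most of the 7 that can be at the right bank as the canoe arrives there on crossings 7, 9 is 5, 6 respectively — never all 7.
So no plan with fewer than 11 crossings exists, and this one achieves 11:
1. Boatman goes to the right bank with sample B and sample M.  [the left bank: sample D, sample E, sample G, sample L, sample Q | the right bank: sample B, sample M]
2. Boatman goes back to the left bank with sample M.  [the left bank: sample D, sample E, sample G, sample L, sample M, sample Q | the right bank: sample B]
3. Boatman goes to the right bank with sample D and sample M.  [the left bank: sample E, sample G, sample L, sample Q | the right bank: sample B, sample D, sample M]
4. Boatman goes back to the left bank with sample M.  [the left bank: sample E, sample G, sample L, sample M, sample Q | the right bank: sample B, sample D]
5. Boatman goes to the right bank with sample E and sample Q.  [the left bank: sample G, sample L, sample M | the right bank: sample B, sample D, sample E, sample Q]
6. Boatman goes back to the left bank with sample B.  [the left bank: sample B, sample G, sample L, sample M | the right bank: sample D, sample E, sample Q]
7. Boatman goes to the right bank with sample L and sample M.  [the left bank: sample B, sample G | the right bank: sample D, sample E, sample L, sample M, sample Q]
8. Boatman goes back to the left bank with sample M.  [the left bank: sample B, sample G, sample M | the right bank: sample D, sample E, sample L, sample Q]
9. Boatman goes to the right bank with sample G and sample M.  [the left bank: sample B | the right bank: sample D, sample E, sample G, sample L, sample M, sample Q]
10. Boatman goes back to the left bank with sample M.  [the left bank: sample B, sample M | the right bank: sample D, sample E, sample G, sample L, sample Q]
11. Boatman goes to the right bank with sample B and sample M.  [the left bank: — | the right bank: sample B, sample D, sample E, sample G, sample L, sample M, sample Q]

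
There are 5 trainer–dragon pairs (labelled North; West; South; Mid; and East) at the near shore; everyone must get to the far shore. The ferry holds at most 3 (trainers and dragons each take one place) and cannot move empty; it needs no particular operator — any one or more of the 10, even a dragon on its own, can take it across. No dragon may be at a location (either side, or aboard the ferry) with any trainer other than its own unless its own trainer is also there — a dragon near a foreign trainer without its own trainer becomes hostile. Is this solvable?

1. dragon North and trainer North cross → the far shore.
2. trainer North crosses ← the near shore.
3. dragon Mid, dragon South, and dragon West cross → the far shore.
4. dragon North crosses ← the near shore.
5. trainer Mid, trainer South, and trainer West cross → the far shore.
6. dragon West and trainer West cross ← the near shore.
7. trainer East, trainer North, and trainer West cross → the far shore.
8. dragon South crosses ← the near shore.
9. dragon North and dragon West cross → the far shore.
10. dragon North crosses ← the near shore.
11. dragon East, dragon North, and dragon South cross → the far shore.

Yes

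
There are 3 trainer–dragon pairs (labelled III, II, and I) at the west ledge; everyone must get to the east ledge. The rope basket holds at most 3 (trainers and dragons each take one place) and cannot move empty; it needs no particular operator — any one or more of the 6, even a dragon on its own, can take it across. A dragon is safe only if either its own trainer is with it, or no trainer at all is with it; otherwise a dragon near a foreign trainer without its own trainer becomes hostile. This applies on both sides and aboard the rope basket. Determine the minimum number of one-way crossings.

5

Counting alone: each trip to the east ledge takes at most 3 across and each return brings at least 1 back, so after t trips out (and t−1 returns) at most 3t − (t−1) of the 6 are across; that first reaches 6 at t = 3, so at least 5 crossings are needed.
The plan below uses exactly 5 crossings, so it is optimal:
1. dragon III and trainer III cross → the east ledge.
2. trainer III crosses ← the west ledge.
3. trainer I, trainer II, and trainer III cross → the east ledge.
4. dragon III crosses ← the west ledge.
5. dragon I, dragon II, and dragon III cross → the east ledge.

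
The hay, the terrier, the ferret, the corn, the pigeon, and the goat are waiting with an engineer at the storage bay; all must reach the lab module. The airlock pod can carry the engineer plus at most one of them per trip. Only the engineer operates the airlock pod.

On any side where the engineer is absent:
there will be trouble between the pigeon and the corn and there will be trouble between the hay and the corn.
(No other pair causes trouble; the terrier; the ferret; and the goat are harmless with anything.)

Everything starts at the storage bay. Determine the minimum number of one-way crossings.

13

Counting alone: the engineer can take at most 1 across per trip to the lab module, so moving all 6 needs at least 6 loaded trips out, with a return between consecutive ones — at least 11 crossings.
The safety rule pushes this higher. Following every safe sequence of crossings, the most of the 6 that can be at the lab module as the airlock pod arrives there on crossing 11 is 5 — never all 6.
So no plan with fewer than 13 crossings exists, and this one achieves 13:
1. Engineer goes to the lab module with the corn.  [the storage bay: the ferret, the goat, the hay, the pigeon, the terrier | the lab module: the corn]
2. Engineer goes back to the storage bay alone.  [the storage bay: the ferret, the goat, the hay, the pigeon, the terrier | the lab module: the corn]
3. Engineer goes to the lab module with the hay.  [the storage bay: the ferret, the goat, the pigeon, the terrier | the lab module: the corn, the hay]
4. Engineer goes back to the storage bay with the corn.  [the storage bay: the corn, the ferret, the goat, the pigeon, the terrier | the lab module: the hay]
5. Engineer goes to the lab module with the pigeon.  [the storage bay: the corn, the ferret, the goat, the terrier | the lab module: the hay, the pigeon]
6. Engineer goes back to the storage bay alone.  [the storage bay: the corn, the ferret, the goat, the terrier | the lab module: the hay, the pigeon]
7. Engineer goes to the lab module with the terrier.  [the storage bay: the corn, the ferret, the goat | the lab module: the hay, the pigeon, the terrier]
8. Engineer goes back to the storage bay alone.  [the storage bay: the corn, the ferret, the goat | the lab module: the hay, the pigeon, the terrier]
9. Engineer goes to the lab module with the ferret.  [the storage bay: the corn, the goat | the lab module: the ferret, the hay, the pigeon, the terrier]
10. Engineer goes back to the storage bay alone.  [the storage bay: the corn, the goat | the lab module: the ferret, the hay, the pigeon, the terrier]
11. Engineer goes to the lab module with the goat.  [the storage bay: the corn | the lab module: the ferret, the goat, the hay, the pigeon, the terrier]
12. Engineer goes back to the storage bay alone.  [the storage bay: the corn | the lab module: the ferret, the goat, the hay, the pigeon, the terrier]
13. Engineer goes to the lab module with the corn.  [the storage bay: — | the lab module: the corn, the ferret, the goat, the hay, the pigeon, the terrier]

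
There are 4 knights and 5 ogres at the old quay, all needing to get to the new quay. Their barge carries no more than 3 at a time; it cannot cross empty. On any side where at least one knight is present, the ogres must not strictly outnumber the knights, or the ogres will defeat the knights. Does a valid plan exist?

The ogres already outnumber the knights at the old quay before anyone moves, so the starting position itself is disallowed.

No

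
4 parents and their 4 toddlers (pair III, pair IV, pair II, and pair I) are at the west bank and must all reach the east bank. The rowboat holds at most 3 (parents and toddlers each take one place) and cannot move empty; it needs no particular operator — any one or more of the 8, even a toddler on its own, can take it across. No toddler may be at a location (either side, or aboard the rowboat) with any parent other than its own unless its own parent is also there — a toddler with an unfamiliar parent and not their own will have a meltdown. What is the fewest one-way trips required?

9

Counting alone: each trip to the east bank takes at most 3 across and each return brings at least 1 back, so after t trips out (and t−1 returns) at most 3t − (t−1) of the 8 are across; that first reaches 8 at t = 4, so at least 7 crossings are needed.
The safety rule pushes this higher. Following every safe sequence of crossings, the most of the 8 that can be at the east bank as the rowboat arrives there on crossing 7 is 7 — never all 8.
So no plan with fewer than 9 crossings exists, and this one achieves 9:
1. parent III and toddler III cross → the east bank.
2. parent III crosses ← the west bank.
3. parent III, parent IV, and toddler IV cross → the east bank.
4. parent III and toddler III cross ← the west bank.
5. parent I, parent II, and parent III cross → the east bank.
6. toddler IV crosses ← the west bank.
7. toddler III and toddler IV cross → the east bank.
8. toddler III crosses ← the west bank.
9. toddler I, toddler II, and toddler III cross → the east bank.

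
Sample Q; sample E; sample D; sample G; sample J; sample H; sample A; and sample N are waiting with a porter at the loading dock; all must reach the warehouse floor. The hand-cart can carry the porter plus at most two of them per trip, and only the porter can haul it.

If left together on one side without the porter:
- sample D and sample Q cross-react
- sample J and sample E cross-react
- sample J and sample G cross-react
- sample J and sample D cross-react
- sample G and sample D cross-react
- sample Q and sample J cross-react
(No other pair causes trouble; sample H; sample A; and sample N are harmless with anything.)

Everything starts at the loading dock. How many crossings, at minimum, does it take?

Counting alone: the porter can take at most 2 across per trip to the warehouse floor, so moving all 8 needs at least 4 loaded trips out, with a return between consecutive ones — at least 7 crossings.
The safety rule pushes this higher. Following every safe sequence of crossings, the most of the 8 that can be at the warehouse floor as the hand-cart arrives there on crossings 7, 9, 11 is 5, 6, 7 respectively — never all 8.
So no plan with fewer than 13 crossings exists, and this one achieves 13:
1. Porter goes to the warehouse floor with sample D and sample J.  [the loading dock: sample A, sample E, sample G, sample H, sample N, sample Q | the warehouse floor: sample D, sample J]
2. Porter goes back to the loading dock with sample D.  [the loading dock: sample A, sample D, sample E, sample G, sample H, sample N, sample Q | the warehouse floor: sample J]
3. Porter goes to the warehouse floor with sample G and sample Q.  [the loading dock: sample A, sample D, sample E, sample H, sample N | the warehouse floor: sample G, sample J, sample Q]
4. Porter goes back to the loading dock with sample J.  [the loading dock: sample A, sample D, sample E, sample H, sample J, sample N | the warehouse floor: sample G, sample Q]
5. Porter goes to the warehouse floor with sample D and sample E.  [the loading dock: sample A, sample H, sample J, sample N | the warehouse floor: sample D, sample E, sample G, sample Q]
6. Porter goes back to the loading dock with sample D.  [the loading dock: sample A, sample D, sample H, sample J, sample N | the warehouse floor: sample E, sample G, sample Q]
7. Porter goes to the warehouse floor with sample D and sample H.  [the loading dock: sample A, sample J, sample N | the warehouse floor: sample D, sample E, sample G, sample H, sample Q]
8. Porter goes back to the loading dock with sample D.  [the loading dock: sample A, sample D, sample J, sample N | the warehouse floor: sample E, sample G, sample H, sample Q]
9. Porter goes to the warehouse floor with sample A and sample D.  [the loading dock: sample J, sample N | the warehouse floor: sample A, sample D, sample E, sample G, sample H, sample Q]
10. Porter goes back to the loading dock with sample D.  [the loading dock: sample D, sample J, sample N | the warehouse floor: sample A, sample E, sample G, sample H, sample Q]
11. Porter goes to the warehouse floor with sample D and sample N.  [the loading dock: sample J | the warehouse floor: sample A, sample D, sample E, sample G, sample H, sample N, sample Q]
12. Porter goes back to the loading dock with sample D.  [the loading dock: sample D, sample J | the warehouse floor: sample A, sample E, sample G, sample H, sample N, sample Q]
13. Porter goes to the warehouse floor with sample D and sample J.  [the loading dock: — | the warehouse floor: sample A, sample D, sample E, sample G, sample H, sample J, sample N, sample Q]

13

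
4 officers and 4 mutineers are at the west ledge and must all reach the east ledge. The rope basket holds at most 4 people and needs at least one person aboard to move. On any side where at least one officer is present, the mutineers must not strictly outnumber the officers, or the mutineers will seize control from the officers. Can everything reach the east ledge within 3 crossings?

No

Counting alone: each trip to the east ledge takes at most 4 across and each return brings at least 1 back, so after t trips out (and t−1 returns) at most 4t − (t−1) of the 8 are across; that first reaches 8 at t = 3, so at least 5 crossings are needed.
Since 3 < 5, 3 crossings cannot be enough. (The shortest complete plan in fact takes 5:)
1. 2 mutineers → the east ledge.  (the west ledge: 4O 2M; the east ledge: 0O 2M)
2. 1 mutineer ← the west ledge.  (the west ledge: 4O 3M; the east ledge: 0O 1M)
3. 4 officers → the east ledge.  (the west ledge: 0O 3M; the east ledge: 4O 1M)
4. 1 mutineer ← the west ledge.  (the west ledge: 0O 4M; the east ledge: 4O 0M)
5. 4 mutineers → the east ledge.  (the west ledge: 0O 0M; the east ledge: 4O 4M)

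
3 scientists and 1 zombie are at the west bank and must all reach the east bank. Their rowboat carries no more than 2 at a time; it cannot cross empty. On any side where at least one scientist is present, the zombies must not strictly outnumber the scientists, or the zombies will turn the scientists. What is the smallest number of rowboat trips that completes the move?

5

Counting alone: each trip to the east bank takes at most 2 across and each return brings at least 1 back, so after t trips out (and t−1 returns) at most 2t − (t−1) of the 4 are across; that first reaches 4 at t = 3, so at least 5 crossings are needed.
The plan below uses exactly 5 crossings, so it is optimal:
1. 1 scientist and 1 zombie → the east bank.  (the west bank: 2S 0Z; the east bank: 1S 1Z)
2. 1 zombie ← the west bank.  (the west bank: 2S 1Z; the east bank: 1S 0Z)
3. 1 scientist and 1 zombie → the east bank.  (the west bank: 1S 0Z; the east bank: 2S 1Z)
4. 1 zombie ← the west bank.  (the west bank: 1S 1Z; the east bank: 2S 0Z)
5. 1 scientist and 1 zombie → the east bank.  (the west bank: 0S 0Z; the east bank: 3S 1Z)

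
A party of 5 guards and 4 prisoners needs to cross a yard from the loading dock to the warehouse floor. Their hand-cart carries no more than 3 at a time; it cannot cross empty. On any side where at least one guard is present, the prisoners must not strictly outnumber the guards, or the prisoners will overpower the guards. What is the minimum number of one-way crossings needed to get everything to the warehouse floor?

Counting alone: each trip to the warehouse floor takes at most 3 across and each return brings at least 1 back, so after t trips out (and t−1 returns) at most 3t − (t−1) of the 9 are across; that first reaches 9 at t = 4, so at least 7 crossings are needed.
The plan below uses exactly 7 crossings, so it is optimal:
1. 3 prisoners → the warehouse floor.  (the loading dock: 5G 1P; the warehouse floor: 0G 3P)
2. 1 prisoner ← the loading dock.  (the loading dock: 5G 2P; the warehouse floor: 0G 2P)
3. 3 guards → the warehouse floor.  (the loading dock: 2G 2P; the warehouse floor: 3G 2P)
4. 1 guard ← the loading dock.  (the loading dock: 3G 2P; the warehouse floor: 2G 2P)
5. 2 guards and 1 prisoner → the warehouse floor.  (the loading dock: 1G 1P; the warehouse floor: 4G 3P)
6. 1 guard ← the loading dock.  (the loading dock: 2G 1P; the warehouse floor: 3G 3P)
7. 2 guards and 1 prisoner → the warehouse floor.  (the loading dock: 0G 0P; the warehouse floor: 5G 4P)

7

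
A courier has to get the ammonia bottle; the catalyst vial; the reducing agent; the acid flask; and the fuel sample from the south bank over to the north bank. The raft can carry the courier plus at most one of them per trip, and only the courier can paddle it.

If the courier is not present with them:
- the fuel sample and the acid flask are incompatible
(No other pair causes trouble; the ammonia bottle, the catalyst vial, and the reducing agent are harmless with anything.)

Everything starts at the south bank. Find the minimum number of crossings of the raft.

Counting alone: the courier can take at most 1 across per trip to the north bank, so moving all 5 needs at least 5 loaded trips out, with a return between consecutive ones — at least 9 crossings.
The plan below uses exactly 9 crossings, so it is optimal:
1. Courier goes to the north bank with the acid flask.  [the south bank: the ammonia bottle, the catalyst vial, the fuel sample, the reducing agent | the north bank: the acid flask]
2. Courier goes back to the south bank alone.  [the south bank: the ammonia bottle, the catalyst vial, the fuel sample, the reducing agent | the north bank: the acid flask]
3. Courier goes to the north bank with the ammonia bottle.  [the south bank: the catalyst vial, the fuel sample, the reducing agent | the north bank: the acid flask, the ammonia bottle]
4. Courier goes back to the south bank alone.  [the south bank: the catalyst vial, the fuel sample, the reducing agent | the north bank: the acid flask, the ammonia bottle]
5. Courier goes to the north bank with the catalyst vial.  [the south bank: the fuel sample, the reducing agent | the north bank: the acid flask, the ammonia bottle, the catalyst vial]
6. Courier goes back to the south bank alone.  [the south bank: the fuel sample, the reducing agent | the north bank: the acid flask, the ammonia bottle, the catalyst vial]
7. Courier goes to the north bank with the reducing agent.  [the south bank: the fuel sample | the north bank: the acid flask, the ammonia bottle, the catalyst vial, the reducing agent]
8. Courier goes back to the south bank alone.  [the south bank: the fuel sample | the north bank: the acid flask, the ammonia bottle, the catalyst vial, the reducing agent]
9. Courier goes to the north bank with the fuel sample.  [the south bank: — | the north bank: the acid flask, the ammonia bottle, the catalyst vial, the fuel sample, the reducing agent]

9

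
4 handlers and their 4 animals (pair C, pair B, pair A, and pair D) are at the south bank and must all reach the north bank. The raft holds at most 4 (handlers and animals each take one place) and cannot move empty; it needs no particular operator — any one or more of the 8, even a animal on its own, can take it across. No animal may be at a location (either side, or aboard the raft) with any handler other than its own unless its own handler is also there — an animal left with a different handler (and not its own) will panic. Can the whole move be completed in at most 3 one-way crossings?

No

Counting alone: each trip to the north bank takes at most 4 across and each return brings at least 1 back, so after t trips out (and t−1 returns) at most 4t − (t−1) of the 8 are across; that first reaches 8 at t = 3, so at least 5 crossings are needed.
Since 3 < 5, 3 crossings cannot be enough. (The shortest complete plan in fact takes 5:)
1. animal C and handler C cross → the north bank.
2. handler C crosses ← the south bank.
3. handler A, handler B, handler C, and handler D cross → the north bank.
4. animal C crosses ← the south bank.
5. animal A, animal B, animal C, and animal D cross → the north bank.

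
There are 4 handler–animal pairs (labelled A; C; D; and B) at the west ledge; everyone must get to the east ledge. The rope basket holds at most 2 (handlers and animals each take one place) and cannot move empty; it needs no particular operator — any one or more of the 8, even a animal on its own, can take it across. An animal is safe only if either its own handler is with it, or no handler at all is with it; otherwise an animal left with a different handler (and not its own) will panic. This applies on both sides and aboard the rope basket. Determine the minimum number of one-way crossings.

Following every safe sequence of crossings from the start, the most of the 8 that can be at the east ledge as the rope basket arrives there on crossings 1, 3, 5 is 2, 3, 4 respectively; the best ever achieved is 4 of 8.
From crossing 7 on, no configuration arises that was not already reachable earlier: only 44 distinct safe configurations (who is on which side, and where the rope basket is) can ever be reached, none of them has everyone across, and every continuation just revisits them. So no valid plan exists.

impossible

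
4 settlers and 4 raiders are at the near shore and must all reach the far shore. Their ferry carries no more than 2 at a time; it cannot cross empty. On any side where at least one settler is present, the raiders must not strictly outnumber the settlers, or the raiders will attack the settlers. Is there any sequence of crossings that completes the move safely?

No

Following every safe sequence of crossings from the start, the most of the 8 that can be at the far shore as the ferry arrives there on crossings 1, 3, 5 is 2, 3, 4 respectively; the best ever achieved is 4 of 8.
From crossing 7 on, no configuration arises that was not already reachable earlier: only 11 distinct safe configurations (who is on which side, and where the ferry is) can ever be reached, none of them has everyone across, and every continuation just revisits them. They are: 0 settlers + 0 raiders across (ferry back at the start); 0 settlers + 1 raider across (ferry there); 0 settlers + 1 raider across (ferry back at the start); 0 settlers + 2 raiders across (ferry there); 0 settlers + 2 raiders across (ferry back at the start); 0 settlers + 3 raiders across (ferry there); 0 settlers + 3 raiders across (ferry back at the start); 0 settlers + 4 raiders across (ferry there); 1 settler + 1 raider across (ferry there); 1 settler + 1 raider across (ferry back at the start); 2 settlers + 2 raiders across (ferry there). So no valid plan exists.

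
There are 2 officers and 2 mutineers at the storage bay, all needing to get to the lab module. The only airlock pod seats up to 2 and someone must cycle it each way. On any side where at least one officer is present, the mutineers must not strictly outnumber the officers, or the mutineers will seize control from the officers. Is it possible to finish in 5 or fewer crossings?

Yes — this plan uses 5 crossings (≤ 5):
1. 2 mutineers → the lab module.  (the storage bay: 2O 0M; the lab module: 0O 2M)
2. 1 mutineer ← the storage bay.  (the storage bay: 2O 1M; the lab module: 0O 1M)
3. 2 officers → the lab module.  (the storage bay: 0O 1M; the lab module: 2O 1M)
4. 1 mutineer ← the storage bay.  (the storage bay: 0O 2M; the lab module: 2O 0M)
5. 2 mutineers → the lab module.  (the storage bay: 0O 0M; the lab module: 2O 2M)

Yes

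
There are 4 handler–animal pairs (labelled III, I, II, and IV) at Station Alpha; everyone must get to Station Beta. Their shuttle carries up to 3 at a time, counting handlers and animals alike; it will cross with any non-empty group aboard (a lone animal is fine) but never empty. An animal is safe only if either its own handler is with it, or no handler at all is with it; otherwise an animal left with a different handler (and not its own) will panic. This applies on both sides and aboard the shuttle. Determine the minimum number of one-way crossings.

Counting alone: each trip to Station Beta takes at most 3 across and each return brings at least 1 back, so after t trips out (and t−1 returns) at most 3t − (t−1) of the 8 are across; that first reaches 8 at t = 4, so at least 7 crossings are needed.
The safety rule pushes this higher. Following every safe sequence of crossings, the most of the 8 that can be at Station Beta as the shuttle arrives there on crossing 7 is 7 — never all 8.
So no plan with fewer than 9 crossings exists, and this one achieves 9:
1. animal III and handler III cross → Station Beta.
2. handler III crosses ← Station Alpha.
3. animal I, handler I, and handler III cross → Station Beta.
4. animal III and handler III cross ← Station Alpha.
5. handler II, handler III, and handler IV cross → Station Beta.
6. animal I crosses ← Station Alpha.
7. animal I and animal III cross → Station Beta.
8. animal III crosses ← Station Alpha.
9. animal II, animal III, and animal IV cross → Station Beta.

9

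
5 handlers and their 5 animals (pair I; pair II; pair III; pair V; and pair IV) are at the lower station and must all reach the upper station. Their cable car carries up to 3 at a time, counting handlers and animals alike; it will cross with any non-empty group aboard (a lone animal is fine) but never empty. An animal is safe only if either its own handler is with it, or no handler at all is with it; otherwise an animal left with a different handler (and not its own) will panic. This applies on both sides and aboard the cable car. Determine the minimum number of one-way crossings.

Counting alone: each trip to the upper station takes at most 3 across and each return brings at least 1 back, so after t trips out (and t−1 returns) at most 3t − (t−1) of the 10 are across; that first reaches 10 at t = 5, so at least 9 crossings are needed.
The safety rule pushes this higher. Following every safe sequence of crossings, the most of the 10 that can be at the upper station as the cable car arrives there on crossing 9 is 9 — never all 10.
So no plan with fewer than 11 crossings exists, and this one achieves 11:
1. animal I and handler I cross → the upper station.
2. handler I crosses ← the lower station.
3. animal II, animal III, and animal V cross → the upper station.
4. animal I crosses ← the lower station.
5. handler II, handler III, and handler V cross → the upper station.
6. animal II and handler II cross ← the lower station.
7. handler I, handler II, and handler IV cross → the upper station.
8. animal III crosses ← the lower station.
9. animal I and animal II cross → the upper station.
10. animal I crosses ← the lower station.
11. animal I, animal III, and animal IV cross → the upper station.

11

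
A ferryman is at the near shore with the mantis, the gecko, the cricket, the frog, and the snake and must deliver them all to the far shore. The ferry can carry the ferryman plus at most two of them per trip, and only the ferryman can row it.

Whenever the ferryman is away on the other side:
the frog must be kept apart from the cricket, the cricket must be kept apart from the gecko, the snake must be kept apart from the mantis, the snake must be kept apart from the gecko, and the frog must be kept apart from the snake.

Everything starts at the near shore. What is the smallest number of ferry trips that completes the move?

Counting alone: the ferryman can take at most 2 across per trip to the far shore, so moving all 5 needs at least 3 loaded trips out, with a return between consecutive ones — at least 5 crossings.
The safety rule pushes this higher. Following every safe sequence of crossings, the most of the 5 that can be at the far shore as the ferry arrives there on crossing 5 is 4 — never all 5.
So no plan with fewer than 7 crossings exists, and this one achieves 7:
1. Ferryman goes to the far shore with the cricket and the snake.  [the near shore: the frog, the gecko, the mantis | the far shore: the cricket, the snake]
2. Ferryman goes back to the near shore alone.  [the near shore: the frog, the gecko, the mantis | the far shore: the cricket, the snake]
3. Ferryman goes to the far shore with the mantis.  [the near shore: the frog, the gecko | the far shore: the cricket, the mantis, the snake]
4. Ferryman goes back to the near shore with the snake.  [the near shore: the frog, the gecko, the snake | the far shore: the cricket, the mantis]
5. Ferryman goes to the far shore with the frog and the gecko.  [the near shore: the snake | the far shore: the cricket, the frog, the gecko, the mantis]
6. Ferryman goes back to the near shore with the cricket.  [the near shore: the cricket, the snake | the far shore: the frog, the gecko, the mantis]
7. Ferryman goes to the far shore with the cricket and the snake.  [the near shore: — | the far shore: the cricket, the frog, the gecko, the mantis, the snake]

7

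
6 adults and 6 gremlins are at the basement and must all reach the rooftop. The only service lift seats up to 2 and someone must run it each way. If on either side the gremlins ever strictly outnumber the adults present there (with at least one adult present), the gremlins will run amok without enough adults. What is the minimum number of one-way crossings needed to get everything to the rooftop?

impossible

Following every safe sequence of crossings from the start, the most of the 12 that can be at the rooftop as the service lift arrives there on crossings 1, 3, 5, 7, 9 is 2, 3, 4, 5, 6 respectively; the best ever achieved is 6 of 12.
From crossing 11 on, no configuration arises that was not already reachable earlier: only 15 distinct safe configurations (who is on which side, and where the service lift is) can ever be reached, none of them has everyone across, and every continuation just revisits them. They are: 0 adults + 0 gremlins across (service lift back at the start); 0 adults + 1 gremlin across (service lift there); 0 adults + 1 gremlin across (service lift back at the start); 0 adults + 2 gremlins across (service lift there); 0 adults + 2 gremlins across (service lift back at the start); 0 adults + 3 gremlins across (service lift there); 0 adults + 3 gremlins across (service lift back at the start); 0 adults + 4 gremlins across (service lift there); 0 adults + 4 gremlins across (service lift back at the start); 0 adults + 5 gremlins across (service lift there); 0 adults + 5 gremlins across (service lift back at the start); 0 adults + 6 gremlins across (service lift there); 1 adult + 1 gremlin across (service lift there); 1 adult + 1 gremlin across (service lift back at the start); 2 adults + 2 gremlins across (service lift there). So no valid plan exists.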